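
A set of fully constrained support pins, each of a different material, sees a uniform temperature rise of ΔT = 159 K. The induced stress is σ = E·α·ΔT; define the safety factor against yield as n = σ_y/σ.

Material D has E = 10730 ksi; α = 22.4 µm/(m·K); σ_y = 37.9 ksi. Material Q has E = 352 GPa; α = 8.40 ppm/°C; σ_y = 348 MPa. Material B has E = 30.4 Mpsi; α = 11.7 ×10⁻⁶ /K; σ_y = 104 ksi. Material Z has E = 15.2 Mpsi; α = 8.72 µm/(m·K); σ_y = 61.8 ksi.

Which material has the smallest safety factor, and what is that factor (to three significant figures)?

In consistent units (E in GPa, α in ×10⁻⁶/K, σ_y in MPa):
  material D: E = 73.98, α = 22.4, σ_y = 261.3 → σ = 263 MPa, n = 0.992
  material Q: E = 352.0, α = 8.40, σ_y = 348.0 → σ = 470 MPa, n = 0.740
  material B: E = 209.6, α = 11.7, σ_y = 717.1 → σ = 390 MPa, n = 1.84
  material Z: E = 104.8, α = 8.72, σ_y = 426.1 → σ = 145 MPa, n = 2.93
Material Q has the lowest safety factor, n = 0.740.

material Q, n = 0.740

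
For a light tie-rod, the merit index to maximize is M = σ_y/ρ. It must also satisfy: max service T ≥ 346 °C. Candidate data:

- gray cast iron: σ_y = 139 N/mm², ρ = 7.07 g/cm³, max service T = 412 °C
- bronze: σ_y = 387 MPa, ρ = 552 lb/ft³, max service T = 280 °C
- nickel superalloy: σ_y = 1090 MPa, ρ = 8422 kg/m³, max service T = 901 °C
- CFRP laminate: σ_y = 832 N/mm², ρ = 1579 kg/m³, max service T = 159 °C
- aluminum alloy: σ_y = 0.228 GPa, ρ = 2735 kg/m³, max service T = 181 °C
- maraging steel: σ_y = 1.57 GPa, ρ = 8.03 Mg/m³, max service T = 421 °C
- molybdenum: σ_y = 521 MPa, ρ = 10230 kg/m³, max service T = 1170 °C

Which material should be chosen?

Screen on constraints: max service T ≥ 346 °C. Survivors: gray cast iron, nickel superalloy, maraging steel, molybdenum.
After converting to SI:
  gray cast iron: σ_y = 139.0 MPa, ρ = 7070 kg/m³
  nickel superalloy: σ_y = 1090 MPa, ρ = 8422 kg/m³
  maraging steel: σ_y = 1570 MPa, ρ = 8030 kg/m³
  molybdenum: σ_y = 521.0 MPa, ρ = 10230 kg/m³
  maraging steel: M = 196 kN·m/kg
  nickel superalloy: M = 129 kN·m/kg
  molybdenum: M = 50.9 kN·m/kg
  gray cast iron: M = 19.7 kN·m/kg
Maraging steel ranks first.

maraging steel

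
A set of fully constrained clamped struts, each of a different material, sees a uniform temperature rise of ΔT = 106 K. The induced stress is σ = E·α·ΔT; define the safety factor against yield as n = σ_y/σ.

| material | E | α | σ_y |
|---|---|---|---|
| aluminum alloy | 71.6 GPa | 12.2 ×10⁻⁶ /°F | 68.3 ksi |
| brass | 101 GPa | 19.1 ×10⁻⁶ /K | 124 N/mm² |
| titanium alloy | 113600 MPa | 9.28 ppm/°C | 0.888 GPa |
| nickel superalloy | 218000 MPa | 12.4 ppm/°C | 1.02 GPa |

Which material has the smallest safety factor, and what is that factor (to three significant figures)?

brass, n = 0.606

Per material, after unit conversion:
  aluminum alloy: E = 71.60, α = 22.0, σ_y = 470.9 → σ = 167 MPa, n = 2.83
  brass: E = 101.0, α = 19.1, σ_y = 124.0 → σ = 204 MPa, n = 0.606
  titanium alloy: E = 113.6, α = 9.28, σ_y = 888.0 → σ = 112 MPa, n = 7.95
  nickel superalloy: E = 218.0, α = 12.4, σ_y = 1020 → σ = 287 MPa, n = 3.56
Smallest n: brass with n = 0.606.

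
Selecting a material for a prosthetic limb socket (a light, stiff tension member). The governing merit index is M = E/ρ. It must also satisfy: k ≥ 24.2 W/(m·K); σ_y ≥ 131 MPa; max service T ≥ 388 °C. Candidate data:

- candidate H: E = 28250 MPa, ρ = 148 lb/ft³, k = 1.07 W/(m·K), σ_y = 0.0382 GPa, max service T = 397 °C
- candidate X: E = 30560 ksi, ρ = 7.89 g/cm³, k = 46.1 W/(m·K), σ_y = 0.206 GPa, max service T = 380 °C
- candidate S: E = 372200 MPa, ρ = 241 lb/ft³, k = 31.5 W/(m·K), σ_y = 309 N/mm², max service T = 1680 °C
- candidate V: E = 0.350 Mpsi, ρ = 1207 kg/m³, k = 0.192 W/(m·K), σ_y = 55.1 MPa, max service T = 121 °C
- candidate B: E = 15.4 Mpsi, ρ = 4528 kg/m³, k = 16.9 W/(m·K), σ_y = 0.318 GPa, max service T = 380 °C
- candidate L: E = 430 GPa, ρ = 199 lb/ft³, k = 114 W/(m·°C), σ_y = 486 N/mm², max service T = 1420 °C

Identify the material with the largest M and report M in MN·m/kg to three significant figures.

Screen on constraints: k ≥ 24.2 W/(m·K); σ_y ≥ 131 MPa; max service T ≥ 388 °C. Survivors: candidate S, candidate L.
Convert each candidate to consistent units, then evaluate M:
  candidate S: E = 372.2 GPa, ρ = 3860 kg/m³
  candidate L: E = 430.0 GPa, ρ = 3188 kg/m³
  candidate L: M = 135 MN·m/kg
  candidate S: M = 96.4 MN·m/kg
Candidate L ranks first.

candidate L, M = 135 MN·m/kg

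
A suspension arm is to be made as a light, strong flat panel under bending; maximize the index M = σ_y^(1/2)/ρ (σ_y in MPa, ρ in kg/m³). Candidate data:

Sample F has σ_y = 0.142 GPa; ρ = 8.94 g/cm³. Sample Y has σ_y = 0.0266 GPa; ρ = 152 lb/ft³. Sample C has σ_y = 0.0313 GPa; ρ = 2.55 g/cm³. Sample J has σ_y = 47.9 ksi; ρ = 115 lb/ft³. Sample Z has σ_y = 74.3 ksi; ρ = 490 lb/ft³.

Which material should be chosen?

sample J

After converting to SI:
  sample F: σ_y = 142.0 MPa, ρ = 8940 kg/m³
  sample Y: σ_y = 26.60 MPa, ρ = 2435 kg/m³
  sample C: σ_y = 31.30 MPa, ρ = 2550 kg/m³
  sample J: σ_y = 330.3 MPa, ρ = 1842 kg/m³
  sample Z: σ_y = 512.3 MPa, ρ = 7849 kg/m³
  sample J: M = 9.87×10⁻³
  sample Z: M = 2.88×10⁻³
  sample C: M = 2.19×10⁻³
  sample Y: M = 2.12×10⁻³
  sample F: M = 1.33×10⁻³
The maximum is for sample J.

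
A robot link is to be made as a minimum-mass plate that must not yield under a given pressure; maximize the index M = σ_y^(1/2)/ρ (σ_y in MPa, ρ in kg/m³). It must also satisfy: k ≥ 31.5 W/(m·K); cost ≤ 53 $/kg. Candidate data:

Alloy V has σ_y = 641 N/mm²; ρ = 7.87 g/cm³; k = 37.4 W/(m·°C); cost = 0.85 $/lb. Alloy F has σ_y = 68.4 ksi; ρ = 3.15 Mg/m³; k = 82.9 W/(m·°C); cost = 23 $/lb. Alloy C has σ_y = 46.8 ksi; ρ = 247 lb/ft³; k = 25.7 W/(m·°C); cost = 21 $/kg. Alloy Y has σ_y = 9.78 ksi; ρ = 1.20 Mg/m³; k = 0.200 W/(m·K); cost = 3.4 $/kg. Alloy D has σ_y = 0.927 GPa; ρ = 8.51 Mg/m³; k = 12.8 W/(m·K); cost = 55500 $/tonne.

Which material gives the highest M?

Screen on constraints: k ≥ 31.5 W/(m·K); cost ≤ 53 $/kg. Survivors: alloy V, alloy F.
Convert each candidate to consistent units, then evaluate M:
  alloy V: σ_y = 641.0 MPa, ρ = 7870 kg/m³
  alloy F: σ_y = 471.6 MPa, ρ = 3150 kg/m³
  alloy F: M = 6.89×10⁻³
  alloy V: M = 3.22×10⁻³
Alloy F ranks first.

alloy F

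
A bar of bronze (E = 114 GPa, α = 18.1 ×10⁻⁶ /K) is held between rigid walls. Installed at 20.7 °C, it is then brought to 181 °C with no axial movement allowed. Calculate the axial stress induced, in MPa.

ΔT = 160.3 K. Constrained thermal stress σ = E·α·ΔT = 114.0×10³ MPa × 18.1×10⁻⁶ × 160.3 = 331 MPa (compressive).

331 MPa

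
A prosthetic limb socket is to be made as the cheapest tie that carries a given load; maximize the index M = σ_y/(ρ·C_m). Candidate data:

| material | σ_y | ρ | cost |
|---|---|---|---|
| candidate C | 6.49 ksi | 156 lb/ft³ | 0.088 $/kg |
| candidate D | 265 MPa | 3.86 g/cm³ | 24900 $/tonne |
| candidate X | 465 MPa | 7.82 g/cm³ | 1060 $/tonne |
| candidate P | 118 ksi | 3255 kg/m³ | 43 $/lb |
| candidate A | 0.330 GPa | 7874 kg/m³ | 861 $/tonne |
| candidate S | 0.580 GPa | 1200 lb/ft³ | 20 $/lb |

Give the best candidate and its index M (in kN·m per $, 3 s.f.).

candidate C, M = 203 kN·m per $

After converting to SI:
  candidate C: σ_y = 44.75 MPa, ρ = 2499 kg/m³, cost = 0.08800 $/kg
  candidate D: σ_y = 265.0 MPa, ρ = 3860 kg/m³, cost = 24.90 $/kg
  candidate X: σ_y = 465.0 MPa, ρ = 7820 kg/m³, cost = 1.060 $/kg
  candidate P: σ_y = 813.6 MPa, ρ = 3255 kg/m³, cost = 94.80 $/kg
  candidate A: σ_y = 330.0 MPa, ρ = 7874 kg/m³, cost = 0.8610 $/kg
  candidate S: σ_y = 580.0 MPa, ρ = 19220 kg/m³, cost = 44.09 $/kg
  candidate C: M = 203 kN·m per $
  candidate X: M = 56.1 kN·m per $
  candidate A: M = 48.7 kN·m per $
  candidate D: M = 2.76 kN·m per $
  candidate P: M = 2.64 kN·m per $
  candidate S: M = 0.684 kN·m per $
Highest index: candidate C.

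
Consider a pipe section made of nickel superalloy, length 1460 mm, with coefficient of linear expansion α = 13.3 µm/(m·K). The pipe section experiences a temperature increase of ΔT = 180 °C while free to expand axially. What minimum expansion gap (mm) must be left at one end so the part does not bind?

ΔL = α·L₀·ΔT = 13.3×10⁻⁶ × 1460 mm × 180.0 K = 3.50 mm.

3.50 mm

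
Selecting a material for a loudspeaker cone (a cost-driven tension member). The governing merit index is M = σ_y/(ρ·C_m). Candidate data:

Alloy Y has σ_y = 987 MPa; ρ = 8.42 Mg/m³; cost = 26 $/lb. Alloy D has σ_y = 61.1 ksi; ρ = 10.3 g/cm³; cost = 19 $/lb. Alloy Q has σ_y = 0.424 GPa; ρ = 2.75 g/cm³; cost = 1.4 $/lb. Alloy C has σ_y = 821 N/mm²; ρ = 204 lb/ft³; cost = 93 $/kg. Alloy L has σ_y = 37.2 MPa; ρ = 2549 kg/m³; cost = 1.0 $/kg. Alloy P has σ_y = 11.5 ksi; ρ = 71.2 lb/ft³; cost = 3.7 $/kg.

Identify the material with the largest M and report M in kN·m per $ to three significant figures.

In SI units:
  alloy Y: σ_y = 987.0 MPa, ρ = 8420 kg/m³, cost = 57.32 $/kg
  alloy D: σ_y = 421.3 MPa, ρ = 10300 kg/m³, cost = 41.89 $/kg
  alloy Q: σ_y = 424.0 MPa, ρ = 2750 kg/m³, cost = 3.086 $/kg
  alloy C: σ_y = 821.0 MPa, ρ = 3268 kg/m³, cost = 93.00 $/kg
  alloy L: σ_y = 37.20 MPa, ρ = 2549 kg/m³, cost = 1.000 $/kg
  alloy P: σ_y = 79.29 MPa, ρ = 1141 kg/m³, cost = 3.700 $/kg
  alloy Q: M = 50.0 kN·m per $
  alloy P: M = 18.8 kN·m per $
  alloy L: M = 14.6 kN·m per $
  alloy C: M = 2.70 kN·m per $
  alloy Y: M = 2.05 kN·m per $
  alloy D: M = 0.976 kN·m per $
The maximum is for alloy Q.

alloy Q, M = 50.0 kN·m per $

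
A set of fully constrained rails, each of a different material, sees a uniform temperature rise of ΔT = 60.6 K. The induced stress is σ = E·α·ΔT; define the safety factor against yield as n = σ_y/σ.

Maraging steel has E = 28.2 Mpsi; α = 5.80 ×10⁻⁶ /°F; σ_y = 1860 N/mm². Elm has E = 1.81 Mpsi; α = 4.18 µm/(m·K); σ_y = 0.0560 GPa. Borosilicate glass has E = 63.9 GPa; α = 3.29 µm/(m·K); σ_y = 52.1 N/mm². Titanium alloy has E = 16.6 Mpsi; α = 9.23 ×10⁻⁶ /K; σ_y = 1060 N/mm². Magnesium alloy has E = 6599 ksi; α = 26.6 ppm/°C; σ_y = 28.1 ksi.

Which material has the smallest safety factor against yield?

With everything in SI (GPa, ×10⁻⁶/K, MPa):
  maraging steel: E = 194.4, α = 10.4, σ_y = 1860 → σ = 123 MPa, n = 15.1
  elm: E = 12.48, α = 4.18, σ_y = 56.00 → σ = 3.16 MPa, n = 17.7
  borosilicate glass: E = 63.90, α = 3.29, σ_y = 52.10 → σ = 12.7 MPa, n = 4.09
  titanium alloy: E = 114.5, α = 9.23, σ_y = 1060 → σ = 64.0 MPa, n = 16.6
  magnesium alloy: E = 45.50, α = 26.6, σ_y = 193.7 → σ = 73.3 MPa, n = 2.64
The minimum is magnesium alloy at n = 2.64.

magnesium alloy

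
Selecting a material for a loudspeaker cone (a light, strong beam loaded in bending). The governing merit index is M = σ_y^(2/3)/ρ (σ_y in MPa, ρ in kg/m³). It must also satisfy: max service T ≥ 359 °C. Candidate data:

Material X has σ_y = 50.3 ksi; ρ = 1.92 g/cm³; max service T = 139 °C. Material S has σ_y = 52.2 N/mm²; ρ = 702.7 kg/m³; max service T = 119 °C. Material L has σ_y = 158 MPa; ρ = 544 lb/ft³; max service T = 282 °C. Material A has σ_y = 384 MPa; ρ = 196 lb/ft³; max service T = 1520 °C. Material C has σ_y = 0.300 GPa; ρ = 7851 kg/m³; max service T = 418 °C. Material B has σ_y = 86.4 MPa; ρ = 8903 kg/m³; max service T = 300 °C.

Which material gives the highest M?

material A

Screen on constraints: max service T ≥ 359 °C. Survivors: material A, material C.
In SI units:
  material A: σ_y = 384.0 MPa, ρ = 3140 kg/m³
  material C: σ_y = 300.0 MPa, ρ = 7851 kg/m³
  material A: M = 16.8×10⁻³
  material C: M = 5.71×10⁻³
The maximum is for material A.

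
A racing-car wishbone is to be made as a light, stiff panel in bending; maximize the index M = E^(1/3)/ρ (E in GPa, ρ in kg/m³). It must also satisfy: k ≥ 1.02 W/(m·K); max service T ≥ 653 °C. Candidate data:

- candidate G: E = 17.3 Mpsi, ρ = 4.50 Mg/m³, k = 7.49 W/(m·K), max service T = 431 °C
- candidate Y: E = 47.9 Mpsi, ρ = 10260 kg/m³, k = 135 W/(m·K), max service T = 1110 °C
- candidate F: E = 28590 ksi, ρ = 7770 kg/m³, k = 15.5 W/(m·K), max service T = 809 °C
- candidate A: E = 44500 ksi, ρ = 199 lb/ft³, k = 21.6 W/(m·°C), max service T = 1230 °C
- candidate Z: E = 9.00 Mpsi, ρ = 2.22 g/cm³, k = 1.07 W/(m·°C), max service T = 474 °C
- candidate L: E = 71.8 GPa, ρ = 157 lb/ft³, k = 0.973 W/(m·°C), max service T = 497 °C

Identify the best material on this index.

Screen on constraints: k ≥ 1.02 W/(m·K); max service T ≥ 653 °C. Survivors: candidate Y, candidate F, candidate A.
After converting to SI:
  candidate Y: E = 330.3 GPa, ρ = 10260 kg/m³
  candidate F: E = 197.1 GPa, ρ = 7770 kg/m³
  candidate A: E = 306.8 GPa, ρ = 3188 kg/m³
  candidate A: M = 2.12×10⁻³
  candidate F: M = 0.749×10⁻³
  candidate Y: M = 0.674×10⁻³
Candidate A ranks first.

candidate A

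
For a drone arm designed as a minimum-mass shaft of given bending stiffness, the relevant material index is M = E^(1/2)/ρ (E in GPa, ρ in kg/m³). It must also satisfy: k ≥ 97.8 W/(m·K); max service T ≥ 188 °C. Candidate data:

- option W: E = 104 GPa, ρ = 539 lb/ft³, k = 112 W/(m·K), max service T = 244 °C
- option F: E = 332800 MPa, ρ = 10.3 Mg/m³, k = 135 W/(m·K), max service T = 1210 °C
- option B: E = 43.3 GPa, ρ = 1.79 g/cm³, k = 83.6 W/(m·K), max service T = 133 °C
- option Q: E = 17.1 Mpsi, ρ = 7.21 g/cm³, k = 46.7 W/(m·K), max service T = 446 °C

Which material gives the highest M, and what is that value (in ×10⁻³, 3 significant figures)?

Screen on constraints: k ≥ 97.8 W/(m·K); max service T ≥ 188 °C. Survivors: option W, option F.
In SI units:
  option W: E = 104.0 GPa, ρ = 8634 kg/m³
  option F: E = 332.8 GPa, ρ = 10300 kg/m³
  option F: M = 1.77×10⁻³
  option W: M = 1.18×10⁻³
Option F has the largest M.

option F, M = 1.77×10⁻³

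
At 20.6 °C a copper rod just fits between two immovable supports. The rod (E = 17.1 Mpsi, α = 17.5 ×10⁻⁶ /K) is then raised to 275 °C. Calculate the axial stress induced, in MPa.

525 MPa

E = 17.1 Mpsi = 117.9 GPa.
ΔT = 254.4 K. Constrained thermal stress σ = E·α·ΔT = 117.9×10³ MPa × 17.5×10⁻⁶ × 254.4 = 525 MPa (compressive).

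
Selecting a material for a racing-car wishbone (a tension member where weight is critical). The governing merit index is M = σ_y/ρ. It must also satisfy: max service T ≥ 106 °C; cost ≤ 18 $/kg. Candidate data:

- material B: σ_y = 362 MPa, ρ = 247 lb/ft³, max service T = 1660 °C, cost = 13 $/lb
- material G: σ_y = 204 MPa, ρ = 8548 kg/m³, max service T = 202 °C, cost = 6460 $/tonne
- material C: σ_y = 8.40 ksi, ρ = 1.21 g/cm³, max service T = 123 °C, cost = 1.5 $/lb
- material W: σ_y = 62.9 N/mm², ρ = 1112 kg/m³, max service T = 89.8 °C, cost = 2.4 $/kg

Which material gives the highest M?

material C

Screen on constraints: max service T ≥ 106 °C; cost ≤ 18 $/kg. Survivors: material G, material C.
After converting to SI:
  material G: σ_y = 204.0 MPa, ρ = 8548 kg/m³
  material C: σ_y = 57.92 MPa, ρ = 1210 kg/m³
  material C: M = 47.9 kN·m/kg
  material G: M = 23.9 kN·m/kg
Material C ranks first.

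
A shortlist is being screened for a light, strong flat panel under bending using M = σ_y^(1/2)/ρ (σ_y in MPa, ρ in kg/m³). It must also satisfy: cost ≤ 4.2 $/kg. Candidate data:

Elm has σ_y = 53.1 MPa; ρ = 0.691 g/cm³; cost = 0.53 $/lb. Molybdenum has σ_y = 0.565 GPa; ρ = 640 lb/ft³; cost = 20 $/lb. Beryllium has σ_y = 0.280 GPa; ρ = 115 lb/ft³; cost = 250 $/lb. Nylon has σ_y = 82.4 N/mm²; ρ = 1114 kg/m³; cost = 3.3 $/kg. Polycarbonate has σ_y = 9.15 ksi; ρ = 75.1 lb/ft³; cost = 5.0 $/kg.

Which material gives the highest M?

Screen on constraints: cost ≤ 4.2 $/kg. Survivors: elm, nylon.
Convert each candidate to consistent units, then evaluate M:
  elm: σ_y = 53.10 MPa, ρ = 691.0 kg/m³
  nylon: σ_y = 82.40 MPa, ρ = 1114 kg/m³
  elm: M = 10.5×10⁻³
  nylon: M = 8.15×10⁻³
Highest index: elm.

elm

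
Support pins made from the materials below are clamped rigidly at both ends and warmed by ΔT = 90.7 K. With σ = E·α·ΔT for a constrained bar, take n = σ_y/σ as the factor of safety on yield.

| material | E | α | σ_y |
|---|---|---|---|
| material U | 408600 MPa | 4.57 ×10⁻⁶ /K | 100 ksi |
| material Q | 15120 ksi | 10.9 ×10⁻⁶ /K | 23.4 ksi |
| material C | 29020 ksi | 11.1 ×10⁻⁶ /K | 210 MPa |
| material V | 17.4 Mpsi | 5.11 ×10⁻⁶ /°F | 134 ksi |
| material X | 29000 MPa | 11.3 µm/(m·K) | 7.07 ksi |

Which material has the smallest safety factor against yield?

material C

Converting E to GPa, α to ×10⁻⁶/K, σ_y to MPa, then σ and n for each:
  material U: E = 408.6, α = 4.57, σ_y = 689.5 → σ = 169 MPa, n = 4.07
  material Q: E = 104.2, α = 10.9, σ_y = 161.3 → σ = 103 MPa, n = 1.57
  material C: E = 200.1, α = 11.1, σ_y = 210.0 → σ = 201 MPa, n = 1.04
  material V: E = 120.0, α = 9.20, σ_y = 923.9 → σ = 100 MPa, n = 9.23
  material X: E = 29.00, α = 11.3, σ_y = 48.75 → σ = 29.7 MPa, n = 1.64
Smallest n: material C with n = 1.04.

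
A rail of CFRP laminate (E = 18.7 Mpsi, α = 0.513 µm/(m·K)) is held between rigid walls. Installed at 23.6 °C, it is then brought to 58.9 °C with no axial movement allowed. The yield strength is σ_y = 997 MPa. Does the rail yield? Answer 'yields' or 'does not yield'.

E = 18.7 Mpsi = 128.9 GPa.
ΔT = 35.30 K. Constrained thermal stress σ = E·α·ΔT = 128.9×10³ MPa × 0.513×10⁻⁶ × 35.30 = 2.33 MPa (compressive).
Compare to σ_y = 997 MPa: σ < σ_y, so it does not yield.

does not yield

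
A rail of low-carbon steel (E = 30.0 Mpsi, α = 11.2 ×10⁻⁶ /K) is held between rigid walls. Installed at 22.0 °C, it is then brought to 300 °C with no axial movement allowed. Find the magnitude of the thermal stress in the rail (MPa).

644 MPa

E = 30.0 Mpsi = 206.8 GPa.
ΔT = 278.0 K. Constrained thermal stress σ = E·α·ΔT = 206.8×10³ MPa × 11.2×10⁻⁶ × 278.0 = 644 MPa (compressive).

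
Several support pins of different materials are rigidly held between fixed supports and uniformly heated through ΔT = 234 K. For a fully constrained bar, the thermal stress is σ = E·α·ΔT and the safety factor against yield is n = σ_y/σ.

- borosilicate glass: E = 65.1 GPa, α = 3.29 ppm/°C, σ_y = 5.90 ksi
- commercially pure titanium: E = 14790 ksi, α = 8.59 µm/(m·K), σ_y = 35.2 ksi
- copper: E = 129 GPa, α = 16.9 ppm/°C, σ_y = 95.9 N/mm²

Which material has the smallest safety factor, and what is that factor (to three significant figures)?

In consistent units (E in GPa, α in ×10⁻⁶/K, σ_y in MPa):
  borosilicate glass: E = 65.10, α = 3.29, σ_y = 40.68 → σ = 50.1 MPa, n = 0.812
  commercially pure titanium: E = 102.0, α = 8.59, σ_y = 242.7 → σ = 205 MPa, n = 1.18
  copper: E = 129.0, α = 16.9, σ_y = 95.90 → σ = 510 MPa, n = 0.188
The minimum is copper at n = 0.188.

copper, n = 0.188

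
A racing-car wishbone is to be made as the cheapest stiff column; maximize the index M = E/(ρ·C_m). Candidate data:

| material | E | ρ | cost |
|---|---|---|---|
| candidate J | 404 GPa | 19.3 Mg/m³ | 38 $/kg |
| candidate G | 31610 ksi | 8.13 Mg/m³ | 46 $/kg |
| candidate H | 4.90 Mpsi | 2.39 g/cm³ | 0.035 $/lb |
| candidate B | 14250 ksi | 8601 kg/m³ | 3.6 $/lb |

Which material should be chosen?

Normalizing units and computing the index:
  candidate J: E = 404.0 GPa, ρ = 19300 kg/m³, cost = 38.00 $/kg
  candidate G: E = 217.9 GPa, ρ = 8130 kg/m³, cost = 46.00 $/kg
  candidate H: E = 33.78 GPa, ρ = 2390 kg/m³, cost = 0.07716 $/kg
  candidate B: E = 98.25 GPa, ρ = 8601 kg/m³, cost = 7.937 $/kg
  candidate H: M = 183 MN·m per $
  candidate B: M = 1.44 MN·m per $
  candidate G: M = 0.583 MN·m per $
  candidate J: M = 0.551 MN·m per $
Candidate H ranks first.

candidate H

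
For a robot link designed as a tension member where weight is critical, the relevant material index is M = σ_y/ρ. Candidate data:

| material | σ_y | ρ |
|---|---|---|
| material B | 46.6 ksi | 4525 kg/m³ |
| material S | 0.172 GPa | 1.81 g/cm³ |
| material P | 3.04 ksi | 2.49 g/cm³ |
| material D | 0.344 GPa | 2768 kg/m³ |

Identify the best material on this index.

material D

Putting every candidate on a common basis:
  material B: σ_y = 321.3 MPa, ρ = 4525 kg/m³
  material S: σ_y = 172.0 MPa, ρ = 1810 kg/m³
  material P: σ_y = 20.96 MPa, ρ = 2490 kg/m³
  material D: σ_y = 344.0 MPa, ρ = 2768 kg/m³
  material D: M = 124 kN·m/kg
  material S: M = 95.0 kN·m/kg
  material B: M = 71.0 kN·m/kg
  material P: M = 8.42 kN·m/kg
Highest index: material D.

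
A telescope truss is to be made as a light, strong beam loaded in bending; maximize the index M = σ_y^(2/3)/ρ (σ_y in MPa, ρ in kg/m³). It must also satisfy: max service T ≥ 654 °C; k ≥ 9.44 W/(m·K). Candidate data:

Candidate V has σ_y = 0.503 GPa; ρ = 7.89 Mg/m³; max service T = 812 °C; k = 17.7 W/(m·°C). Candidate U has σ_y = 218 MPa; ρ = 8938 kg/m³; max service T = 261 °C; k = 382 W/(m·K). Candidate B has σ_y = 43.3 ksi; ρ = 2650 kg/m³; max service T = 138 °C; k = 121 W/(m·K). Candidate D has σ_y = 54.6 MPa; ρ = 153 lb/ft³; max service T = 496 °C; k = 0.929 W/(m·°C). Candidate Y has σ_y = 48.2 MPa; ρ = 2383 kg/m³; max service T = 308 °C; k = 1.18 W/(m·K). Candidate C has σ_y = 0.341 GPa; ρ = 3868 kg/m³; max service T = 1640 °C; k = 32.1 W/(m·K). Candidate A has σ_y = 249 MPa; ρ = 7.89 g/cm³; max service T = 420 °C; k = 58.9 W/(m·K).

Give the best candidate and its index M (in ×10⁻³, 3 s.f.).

Screen on constraints: max service T ≥ 654 °C; k ≥ 9.44 W/(m·K). Survivors: candidate V, candidate C.
Putting every candidate on a common basis:
  candidate V: σ_y = 503.0 MPa, ρ = 7890 kg/m³
  candidate C: σ_y = 341.0 MPa, ρ = 3868 kg/m³
  candidate C: M = 12.6×10⁻³
  candidate V: M = 8.02×10⁻³
Highest index: candidate C.

candidate C, M = 12.6×10⁻³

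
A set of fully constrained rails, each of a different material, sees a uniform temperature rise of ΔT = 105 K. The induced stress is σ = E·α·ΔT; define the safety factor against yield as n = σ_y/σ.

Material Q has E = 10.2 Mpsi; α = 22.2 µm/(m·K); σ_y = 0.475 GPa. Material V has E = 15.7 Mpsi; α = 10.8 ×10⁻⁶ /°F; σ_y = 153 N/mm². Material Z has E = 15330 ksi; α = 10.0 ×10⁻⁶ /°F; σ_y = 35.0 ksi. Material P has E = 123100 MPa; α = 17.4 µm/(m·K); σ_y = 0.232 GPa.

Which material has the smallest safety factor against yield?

material V

Converting E to GPa, α to ×10⁻⁶/K, σ_y to MPa, then σ and n for each:
  material Q: E = 70.33, α = 22.2, σ_y = 475.0 → σ = 164 MPa, n = 2.90
  material V: E = 108.2, α = 19.4, σ_y = 153.0 → σ = 221 MPa, n = 0.692
  material Z: E = 105.7, α = 18.0, σ_y = 241.3 → σ = 200 MPa, n = 1.21
  material P: E = 123.1, α = 17.4, σ_y = 232.0 → σ = 225 MPa, n = 1.03
The minimum is material V at n = 0.692.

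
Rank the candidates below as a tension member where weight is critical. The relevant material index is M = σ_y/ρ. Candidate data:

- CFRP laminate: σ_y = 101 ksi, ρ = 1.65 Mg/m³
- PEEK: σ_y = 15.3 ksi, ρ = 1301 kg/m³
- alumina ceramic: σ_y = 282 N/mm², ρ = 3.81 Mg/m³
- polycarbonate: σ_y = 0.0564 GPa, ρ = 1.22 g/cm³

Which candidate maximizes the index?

CFRP laminate

Convert each candidate to consistent units, then evaluate M:
  CFRP laminate: σ_y = 696.4 MPa, ρ = 1650 kg/m³
  PEEK: σ_y = 105.5 MPa, ρ = 1301 kg/m³
  alumina ceramic: σ_y = 282.0 MPa, ρ = 3810 kg/m³
  polycarbonate: σ_y = 56.40 MPa, ρ = 1220 kg/m³
  CFRP laminate: M = 422 kN·m/kg
  PEEK: M = 81.1 kN·m/kg
  alumina ceramic: M = 74.0 kN·m/kg
  polycarbonate: M = 46.2 kN·m/kg
CFRP laminate has the largest M.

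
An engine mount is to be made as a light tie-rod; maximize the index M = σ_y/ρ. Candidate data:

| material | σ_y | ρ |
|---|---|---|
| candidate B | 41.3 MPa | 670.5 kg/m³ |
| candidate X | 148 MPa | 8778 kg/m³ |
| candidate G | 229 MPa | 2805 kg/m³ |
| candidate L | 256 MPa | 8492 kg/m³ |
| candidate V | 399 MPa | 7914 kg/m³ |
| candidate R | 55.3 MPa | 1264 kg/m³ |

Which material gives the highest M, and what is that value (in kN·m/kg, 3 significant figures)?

Per-candidate index values:
  candidate G: M = 81.6 kN·m/kg
  candidate B: M = 61.6 kN·m/kg
  candidate V: M = 50.4 kN·m/kg
  candidate R: M = 43.8 kN·m/kg
  candidate L: M = 30.1 kN·m/kg
  candidate X: M = 16.9 kN·m/kg
The maximum is for candidate G.

candidate G, M = 81.6 kN·m/kg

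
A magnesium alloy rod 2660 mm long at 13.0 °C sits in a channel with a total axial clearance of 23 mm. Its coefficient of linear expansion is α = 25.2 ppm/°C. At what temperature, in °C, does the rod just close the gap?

α·L₀·ΔT = 23.0 mm ⇒ ΔT = 23.0 / (25.2×10⁻⁶ × 2660.0) = 343.1 K.
T = 13.0 + 343.1 = 356.1 °C.

356 °C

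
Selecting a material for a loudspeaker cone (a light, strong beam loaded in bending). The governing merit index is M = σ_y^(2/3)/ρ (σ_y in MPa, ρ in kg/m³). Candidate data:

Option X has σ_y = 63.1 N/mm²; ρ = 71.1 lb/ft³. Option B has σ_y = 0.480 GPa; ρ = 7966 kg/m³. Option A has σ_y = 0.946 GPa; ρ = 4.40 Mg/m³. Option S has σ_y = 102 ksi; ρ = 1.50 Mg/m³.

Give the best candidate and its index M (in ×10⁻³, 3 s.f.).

After converting to SI:
  option X: σ_y = 63.10 MPa, ρ = 1139 kg/m³
  option B: σ_y = 480.0 MPa, ρ = 7966 kg/m³
  option A: σ_y = 946.0 MPa, ρ = 4400 kg/m³
  option S: σ_y = 703.3 MPa, ρ = 1500 kg/m³
  option S: M = 52.7×10⁻³
  option A: M = 21.9×10⁻³
  option X: M = 13.9×10⁻³
  option B: M = 7.70×10⁻³
Option S has the largest M.

option S, M = 52.7×10⁻³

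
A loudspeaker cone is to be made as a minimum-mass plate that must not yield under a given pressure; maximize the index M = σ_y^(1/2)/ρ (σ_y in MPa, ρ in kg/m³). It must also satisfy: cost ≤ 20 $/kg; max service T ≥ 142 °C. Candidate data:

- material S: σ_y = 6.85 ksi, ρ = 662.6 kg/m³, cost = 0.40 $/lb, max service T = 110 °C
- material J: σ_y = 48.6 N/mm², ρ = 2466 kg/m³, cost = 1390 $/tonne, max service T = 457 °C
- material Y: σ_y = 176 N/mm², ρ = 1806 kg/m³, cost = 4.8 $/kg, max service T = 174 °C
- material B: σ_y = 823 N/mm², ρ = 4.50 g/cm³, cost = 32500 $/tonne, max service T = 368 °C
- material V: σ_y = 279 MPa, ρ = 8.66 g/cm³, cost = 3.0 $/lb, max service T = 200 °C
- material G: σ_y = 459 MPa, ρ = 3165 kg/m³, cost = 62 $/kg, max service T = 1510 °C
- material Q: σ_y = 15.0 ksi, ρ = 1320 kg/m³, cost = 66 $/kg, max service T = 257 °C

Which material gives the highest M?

material Y

Screen on constraints: cost ≤ 20 $/kg; max service T ≥ 142 °C. Survivors: material J, material Y, material V.
Convert each candidate to consistent units, then evaluate M:
  material J: σ_y = 48.60 MPa, ρ = 2466 kg/m³
  material Y: σ_y = 176.0 MPa, ρ = 1806 kg/m³
  material V: σ_y = 279.0 MPa, ρ = 8660 kg/m³
  material Y: M = 7.35×10⁻³
  material J: M = 2.83×10⁻³
  material V: M = 1.93×10⁻³
Highest index: material Y.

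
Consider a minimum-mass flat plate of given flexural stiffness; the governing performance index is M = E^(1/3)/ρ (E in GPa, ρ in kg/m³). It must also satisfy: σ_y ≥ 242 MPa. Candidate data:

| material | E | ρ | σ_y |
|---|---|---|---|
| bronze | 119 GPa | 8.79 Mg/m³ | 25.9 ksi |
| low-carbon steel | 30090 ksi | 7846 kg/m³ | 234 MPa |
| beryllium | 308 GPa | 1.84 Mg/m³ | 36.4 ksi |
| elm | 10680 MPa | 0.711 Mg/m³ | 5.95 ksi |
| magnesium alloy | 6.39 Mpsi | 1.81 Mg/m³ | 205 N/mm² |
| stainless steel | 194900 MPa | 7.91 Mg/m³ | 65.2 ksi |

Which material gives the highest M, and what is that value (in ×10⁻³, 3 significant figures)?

beryllium, M = 3.67×10⁻³

Screen on constraints: σ_y ≥ 242 MPa. Survivors: beryllium, stainless steel.
Convert each candidate to consistent units, then evaluate M:
  beryllium: E = 308.0 GPa, ρ = 1840 kg/m³
  stainless steel: E = 194.9 GPa, ρ = 7910 kg/m³
  beryllium: M = 3.67×10⁻³
  stainless steel: M = 0.733×10⁻³
Beryllium ranks first.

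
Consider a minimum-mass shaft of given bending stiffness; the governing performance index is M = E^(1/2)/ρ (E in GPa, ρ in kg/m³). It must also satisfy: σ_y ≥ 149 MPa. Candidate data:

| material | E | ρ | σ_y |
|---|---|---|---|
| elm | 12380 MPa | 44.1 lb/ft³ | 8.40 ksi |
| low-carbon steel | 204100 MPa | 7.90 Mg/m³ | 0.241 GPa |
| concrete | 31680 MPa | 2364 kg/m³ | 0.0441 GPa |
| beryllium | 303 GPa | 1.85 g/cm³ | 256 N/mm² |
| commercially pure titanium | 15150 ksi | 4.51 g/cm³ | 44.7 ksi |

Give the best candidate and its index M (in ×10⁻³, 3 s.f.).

Screen on constraints: σ_y ≥ 149 MPa. Survivors: low-carbon steel, beryllium, commercially pure titanium.
Normalizing units and computing the index:
  low-carbon steel: E = 204.1 GPa, ρ = 7900 kg/m³
  beryllium: E = 303.0 GPa, ρ = 1850 kg/m³
  commercially pure titanium: E = 104.5 GPa, ρ = 4510 kg/m³
  beryllium: M = 9.41×10⁻³
  commercially pure titanium: M = 2.27×10⁻³
  low-carbon steel: M = 1.81×10⁻³
Highest index: beryllium.

beryllium, M = 9.41×10⁻³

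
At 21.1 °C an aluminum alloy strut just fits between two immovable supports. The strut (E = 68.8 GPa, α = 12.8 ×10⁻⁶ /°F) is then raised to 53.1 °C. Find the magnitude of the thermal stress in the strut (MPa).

α = 12.8×10⁻⁶/°F × 9/5 = 23.0×10⁻⁶/K.
ΔT = 32.00 K. Constrained thermal stress σ = E·α·ΔT = 68.80×10³ MPa × 23.0×10⁻⁶ × 32.00 = 50.7 MPa (compressive).

50.7 MPa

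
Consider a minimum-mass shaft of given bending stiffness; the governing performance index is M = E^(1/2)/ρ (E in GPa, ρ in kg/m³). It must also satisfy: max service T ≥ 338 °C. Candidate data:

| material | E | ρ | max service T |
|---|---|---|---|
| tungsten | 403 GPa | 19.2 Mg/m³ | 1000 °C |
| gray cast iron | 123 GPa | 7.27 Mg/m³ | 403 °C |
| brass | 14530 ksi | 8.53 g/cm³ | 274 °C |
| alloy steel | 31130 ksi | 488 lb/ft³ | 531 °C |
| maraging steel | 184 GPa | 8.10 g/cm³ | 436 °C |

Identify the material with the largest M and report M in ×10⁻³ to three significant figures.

Screen on constraints: max service T ≥ 338 °C. Survivors: tungsten, gray cast iron, alloy steel, maraging steel.
Putting every candidate on a common basis:
  tungsten: E = 403.0 GPa, ρ = 19200 kg/m³
  gray cast iron: E = 123.0 GPa, ρ = 7270 kg/m³
  alloy steel: E = 214.6 GPa, ρ = 7817 kg/m³
  maraging steel: E = 184.0 GPa, ρ = 8100 kg/m³
  alloy steel: M = 1.87×10⁻³
  maraging steel: M = 1.67×10⁻³
  gray cast iron: M = 1.53×10⁻³
  tungsten: M = 1.05×10⁻³
The maximum is for alloy steel.

alloy steel, M = 1.87×10⁻³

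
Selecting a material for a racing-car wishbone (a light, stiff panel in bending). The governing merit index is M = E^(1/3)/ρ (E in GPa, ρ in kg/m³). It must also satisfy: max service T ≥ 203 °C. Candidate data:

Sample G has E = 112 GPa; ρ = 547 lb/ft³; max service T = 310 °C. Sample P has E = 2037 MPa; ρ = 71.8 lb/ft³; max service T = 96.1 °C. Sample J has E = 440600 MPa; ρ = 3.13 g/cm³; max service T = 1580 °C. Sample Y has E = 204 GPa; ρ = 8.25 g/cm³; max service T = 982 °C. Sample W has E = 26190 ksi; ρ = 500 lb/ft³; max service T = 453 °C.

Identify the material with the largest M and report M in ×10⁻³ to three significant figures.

Screen on constraints: max service T ≥ 203 °C. Survivors: sample G, sample J, sample Y, sample W.
In SI units:
  sample G: E = 112.0 GPa, ρ = 8762 kg/m³
  sample J: E = 440.6 GPa, ρ = 3130 kg/m³
  sample Y: E = 204.0 GPa, ρ = 8250 kg/m³
  sample W: E = 180.6 GPa, ρ = 8009 kg/m³
  sample J: M = 2.43×10⁻³
  sample Y: M = 0.714×10⁻³
  sample W: M = 0.706×10⁻³
  sample G: M = 0.550×10⁻³
Highest index: sample J.

sample J, M = 2.43×10⁻³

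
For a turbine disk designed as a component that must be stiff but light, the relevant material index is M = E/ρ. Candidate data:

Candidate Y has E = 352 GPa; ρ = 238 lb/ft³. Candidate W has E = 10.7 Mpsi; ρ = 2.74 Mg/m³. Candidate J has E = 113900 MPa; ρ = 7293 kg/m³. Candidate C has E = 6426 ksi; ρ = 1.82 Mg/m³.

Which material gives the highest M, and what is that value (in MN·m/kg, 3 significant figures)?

In SI units:
  candidate Y: E = 352.0 GPa, ρ = 3812 kg/m³
  candidate W: E = 73.77 GPa, ρ = 2740 kg/m³
  candidate J: E = 113.9 GPa, ρ = 7293 kg/m³
  candidate C: E = 44.31 GPa, ρ = 1820 kg/m³
  candidate Y: M = 92.3 MN·m/kg
  candidate W: M = 26.9 MN·m/kg
  candidate C: M = 24.3 MN·m/kg
  candidate J: M = 15.6 MN·m/kg
Candidate Y has the largest M.

candidate Y, M = 92.3 MN·m/kg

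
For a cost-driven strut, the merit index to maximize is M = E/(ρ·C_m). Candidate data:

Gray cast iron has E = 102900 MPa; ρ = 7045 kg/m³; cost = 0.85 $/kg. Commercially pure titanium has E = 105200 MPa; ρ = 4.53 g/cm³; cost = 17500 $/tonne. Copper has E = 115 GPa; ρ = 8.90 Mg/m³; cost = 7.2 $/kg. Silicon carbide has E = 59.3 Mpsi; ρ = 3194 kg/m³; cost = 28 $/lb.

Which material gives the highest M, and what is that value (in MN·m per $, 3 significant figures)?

Putting every candidate on a common basis:
  gray cast iron: E = 102.9 GPa, ρ = 7045 kg/m³, cost = 0.8500 $/kg
  commercially pure titanium: E = 105.2 GPa, ρ = 4530 kg/m³, cost = 17.50 $/kg
  copper: E = 115.0 GPa, ρ = 8900 kg/m³, cost = 7.200 $/kg
  silicon carbide: E = 408.9 GPa, ρ = 3194 kg/m³, cost = 61.73 $/kg
  gray cast iron: M = 17.2 MN·m per $
  silicon carbide: M = 2.07 MN·m per $
  copper: M = 1.79 MN·m per $
  commercially pure titanium: M = 1.33 MN·m per $
Gray cast iron ranks first.

gray cast iron, M = 17.2 MN·m per $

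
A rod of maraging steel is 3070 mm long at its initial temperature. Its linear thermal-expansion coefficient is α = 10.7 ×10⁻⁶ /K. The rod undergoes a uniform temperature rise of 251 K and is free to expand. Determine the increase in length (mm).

8.25 mm

ΔL = α·L₀·ΔT = 10.7×10⁻⁶ × 3070 mm × 251.0 K = 8.25 mm.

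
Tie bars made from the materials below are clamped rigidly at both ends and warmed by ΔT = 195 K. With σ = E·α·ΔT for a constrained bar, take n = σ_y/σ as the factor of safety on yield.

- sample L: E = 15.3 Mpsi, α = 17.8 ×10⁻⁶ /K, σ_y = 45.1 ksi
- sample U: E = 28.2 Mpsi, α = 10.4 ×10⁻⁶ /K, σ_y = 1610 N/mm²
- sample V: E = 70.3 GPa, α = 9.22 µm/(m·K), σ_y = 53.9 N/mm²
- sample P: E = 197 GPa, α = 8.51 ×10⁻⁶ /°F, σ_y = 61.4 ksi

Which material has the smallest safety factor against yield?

sample V

Converting E to GPa, α to ×10⁻⁶/K, σ_y to MPa, then σ and n for each:
  sample L: E = 105.5, α = 17.8, σ_y = 311.0 → σ = 366 MPa, n = 0.849
  sample U: E = 194.4, α = 10.4, σ_y = 1610 → σ = 394 MPa, n = 4.08
  sample V: E = 70.30, α = 9.22, σ_y = 53.90 → σ = 126 MPa, n = 0.426
  sample P: E = 197.0, α = 15.3, σ_y = 423.3 → σ = 588 MPa, n = 0.719
Sample V has the lowest safety factor, n = 0.426.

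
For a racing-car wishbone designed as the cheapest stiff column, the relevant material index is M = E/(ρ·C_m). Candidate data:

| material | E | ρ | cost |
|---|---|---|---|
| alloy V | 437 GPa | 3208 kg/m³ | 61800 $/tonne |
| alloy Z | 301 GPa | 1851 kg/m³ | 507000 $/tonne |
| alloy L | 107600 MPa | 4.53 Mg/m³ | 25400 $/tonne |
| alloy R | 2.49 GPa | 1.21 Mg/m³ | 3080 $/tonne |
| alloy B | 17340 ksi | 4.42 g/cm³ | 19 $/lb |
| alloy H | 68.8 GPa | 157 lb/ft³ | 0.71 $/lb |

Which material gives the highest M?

In SI units:
  alloy V: E = 437.0 GPa, ρ = 3208 kg/m³, cost = 61.80 $/kg
  alloy Z: E = 301.0 GPa, ρ = 1851 kg/m³, cost = 507.0 $/kg
  alloy L: E = 107.6 GPa, ρ = 4530 kg/m³, cost = 25.40 $/kg
  alloy R: E = 2.490 GPa, ρ = 1210 kg/m³, cost = 3.080 $/kg
  alloy B: E = 119.6 GPa, ρ = 4420 kg/m³, cost = 41.89 $/kg
  alloy H: E = 68.80 GPa, ρ = 2515 kg/m³, cost = 1.565 $/kg
  alloy H: M = 17.5 MN·m per $
  alloy V: M = 2.20 MN·m per $
  alloy L: M = 0.935 MN·m per $
  alloy R: M = 0.668 MN·m per $
  alloy B: M = 0.646 MN·m per $
  alloy Z: M = 0.321 MN·m per $
Alloy H has the largest M.

alloy H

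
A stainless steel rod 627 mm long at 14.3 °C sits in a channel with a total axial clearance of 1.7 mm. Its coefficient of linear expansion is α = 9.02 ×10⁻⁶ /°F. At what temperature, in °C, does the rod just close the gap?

181 °C

α = 9.02×10⁻⁶/°F × 9/5 = 16.2×10⁻⁶/K.
α·L₀·ΔT = 1.7 mm ⇒ ΔT = 1.7 / (16.2×10⁻⁶ × 627.0) = 167.0 K.
T = 14.3 + 167.0 = 181.3 °C.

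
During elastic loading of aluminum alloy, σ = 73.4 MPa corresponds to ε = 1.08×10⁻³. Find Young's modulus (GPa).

68.0 GPa

E = σ/ε = 73.4 MPa / 1.08×10⁻³ = 67960 MPa = 68.0 GPa.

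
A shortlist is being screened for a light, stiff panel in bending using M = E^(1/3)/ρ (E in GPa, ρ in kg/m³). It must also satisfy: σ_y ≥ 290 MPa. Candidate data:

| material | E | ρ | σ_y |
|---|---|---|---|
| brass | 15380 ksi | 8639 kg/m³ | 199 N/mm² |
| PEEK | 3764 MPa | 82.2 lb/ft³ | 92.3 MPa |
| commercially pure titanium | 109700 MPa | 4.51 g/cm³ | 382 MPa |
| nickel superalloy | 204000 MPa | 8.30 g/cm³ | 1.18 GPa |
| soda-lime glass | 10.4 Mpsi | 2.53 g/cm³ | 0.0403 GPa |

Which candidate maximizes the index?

Screen on constraints: σ_y ≥ 290 MPa. Survivors: commercially pure titanium, nickel superalloy.
In SI units:
  commercially pure titanium: E = 109.7 GPa, ρ = 4510 kg/m³
  nickel superalloy: E = 204.0 GPa, ρ = 8300 kg/m³
  commercially pure titanium: M = 1.06×10⁻³
  nickel superalloy: M = 0.709×10⁻³
Highest index: commercially pure titanium.

commercially pure titanium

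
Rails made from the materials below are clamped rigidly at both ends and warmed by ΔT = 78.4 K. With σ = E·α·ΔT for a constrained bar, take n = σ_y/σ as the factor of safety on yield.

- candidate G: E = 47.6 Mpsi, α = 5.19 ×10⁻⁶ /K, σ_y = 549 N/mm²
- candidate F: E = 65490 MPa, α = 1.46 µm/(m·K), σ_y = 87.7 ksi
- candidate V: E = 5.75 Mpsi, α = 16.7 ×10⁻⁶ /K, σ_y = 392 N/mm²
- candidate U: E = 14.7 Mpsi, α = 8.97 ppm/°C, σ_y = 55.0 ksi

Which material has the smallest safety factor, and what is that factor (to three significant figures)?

Converting E to GPa, α to ×10⁻⁶/K, σ_y to MPa, then σ and n for each:
  candidate G: E = 328.2, α = 5.19, σ_y = 549.0 → σ = 134 MPa, n = 4.11
  candidate F: E = 65.49, α = 1.46, σ_y = 604.7 → σ = 7.50 MPa, n = 80.7
  candidate V: E = 39.64, α = 16.7, σ_y = 392.0 → σ = 51.9 MPa, n = 7.55
  candidate U: E = 101.4, α = 8.97, σ_y = 379.2 → σ = 71.3 MPa, n = 5.32
Smallest n: candidate G with n = 4.11.

candidate G, n = 4.11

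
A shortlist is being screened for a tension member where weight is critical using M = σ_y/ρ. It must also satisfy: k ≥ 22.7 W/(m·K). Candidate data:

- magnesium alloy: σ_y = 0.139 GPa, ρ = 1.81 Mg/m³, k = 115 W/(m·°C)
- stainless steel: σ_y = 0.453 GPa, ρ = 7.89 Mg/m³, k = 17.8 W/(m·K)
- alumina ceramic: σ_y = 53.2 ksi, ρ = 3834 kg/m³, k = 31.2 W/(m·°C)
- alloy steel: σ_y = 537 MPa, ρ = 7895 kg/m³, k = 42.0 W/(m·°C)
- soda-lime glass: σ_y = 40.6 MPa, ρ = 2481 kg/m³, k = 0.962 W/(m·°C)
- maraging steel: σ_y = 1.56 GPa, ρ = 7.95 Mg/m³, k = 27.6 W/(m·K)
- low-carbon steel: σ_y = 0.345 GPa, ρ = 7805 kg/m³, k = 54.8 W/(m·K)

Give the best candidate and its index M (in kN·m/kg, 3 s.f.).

maraging steel, M = 196 kN·m/kg

Screen on constraints: k ≥ 22.7 W/(m·K). Survivors: magnesium alloy, alumina ceramic, alloy steel, maraging steel, low-carbon steel.
After converting to SI:
  magnesium alloy: σ_y = 139.0 MPa, ρ = 1810 kg/m³
  alumina ceramic: σ_y = 366.8 MPa, ρ = 3834 kg/m³
  alloy steel: σ_y = 537.0 MPa, ρ = 7895 kg/m³
  maraging steel: σ_y = 1560 MPa, ρ = 7950 kg/m³
  low-carbon steel: σ_y = 345.0 MPa, ρ = 7805 kg/m³
  maraging steel: M = 196 kN·m/kg
  alumina ceramic: M = 95.7 kN·m/kg
  magnesium alloy: M = 76.8 kN·m/kg
  alloy steel: M = 68.0 kN·m/kg
  low-carbon steel: M = 44.2 kN·m/kg
The maximum is for maraging steel.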